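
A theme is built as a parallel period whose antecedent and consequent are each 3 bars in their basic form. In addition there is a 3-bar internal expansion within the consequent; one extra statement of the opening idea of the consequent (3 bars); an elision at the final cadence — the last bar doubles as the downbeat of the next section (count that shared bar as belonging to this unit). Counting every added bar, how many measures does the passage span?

12 measures

Basic parallel period: 3 + 3 = 6 bars.
6 (basic form) + 3 (internal expansion) + 3 (extra statement) = 12.
The elision shares a bar with the next section but does not change this unit's count.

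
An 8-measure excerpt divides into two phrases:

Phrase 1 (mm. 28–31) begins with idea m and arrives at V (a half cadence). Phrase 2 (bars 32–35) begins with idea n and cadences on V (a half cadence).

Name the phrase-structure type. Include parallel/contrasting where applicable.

The second phrase closes with a half cadence, which is not stronger than the first phrase's half cadence; without a weak→strong cadential pair there is no antecedent–consequent relationship, so this is a phrase group rather than a period.

phrase group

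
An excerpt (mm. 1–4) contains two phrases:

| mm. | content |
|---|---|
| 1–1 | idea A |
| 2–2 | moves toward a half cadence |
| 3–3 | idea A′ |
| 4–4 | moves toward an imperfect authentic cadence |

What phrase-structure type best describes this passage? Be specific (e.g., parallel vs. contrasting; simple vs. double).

Phrase 1 ends with a half cadence (weaker) and phrase 2 with an imperfect authentic cadence (stronger): antecedent + consequent = a period.
The two phrases open with the same material (A / A′), so the period is parallel.

parallel period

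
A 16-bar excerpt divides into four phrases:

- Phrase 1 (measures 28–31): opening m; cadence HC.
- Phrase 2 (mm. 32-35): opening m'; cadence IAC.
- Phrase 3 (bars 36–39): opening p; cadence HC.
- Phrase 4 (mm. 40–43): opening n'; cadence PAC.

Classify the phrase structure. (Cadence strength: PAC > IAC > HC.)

contrasting double period

Four phrases in two halves: the first half (mm. 28–35) ends with an imperfect authentic cadence, the second (mm. 36-43) with a perfect authentic cadence — a large antecedent–consequent pair, i.e. a double period.
Phrase 3 begins with different material from phrase 1, making it contrasting.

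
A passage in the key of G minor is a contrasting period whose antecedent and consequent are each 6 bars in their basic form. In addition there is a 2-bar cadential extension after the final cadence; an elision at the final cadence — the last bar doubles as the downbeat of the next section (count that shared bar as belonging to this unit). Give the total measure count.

14 measures

Basic contrasting period: 6 + 6 = 12 bars.
12 (basic form) + 2 (cadential extension) = 14.
The elision shares a bar with the next section but does not change this unit's count.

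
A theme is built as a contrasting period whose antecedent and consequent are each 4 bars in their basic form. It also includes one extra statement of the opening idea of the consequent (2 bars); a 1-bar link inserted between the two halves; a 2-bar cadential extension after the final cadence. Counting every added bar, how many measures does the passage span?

Basic contrasting period: 4 + 4 = 8 bars.
8 (basic form) + 2 (extra statement) + 1 (link) + 2 (cadential extension) = 13.

13 measures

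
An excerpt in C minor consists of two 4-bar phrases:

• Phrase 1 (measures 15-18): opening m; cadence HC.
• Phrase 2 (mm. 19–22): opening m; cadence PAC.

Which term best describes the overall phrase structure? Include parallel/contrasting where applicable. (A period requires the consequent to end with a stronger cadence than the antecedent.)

parallel period

Phrase 1 ends with a half cadence (weaker) and phrase 2 with a perfect authentic cadence (stronger): antecedent + consequent = a period.
The two phrases open with the same material (m / m), so the period is parallel.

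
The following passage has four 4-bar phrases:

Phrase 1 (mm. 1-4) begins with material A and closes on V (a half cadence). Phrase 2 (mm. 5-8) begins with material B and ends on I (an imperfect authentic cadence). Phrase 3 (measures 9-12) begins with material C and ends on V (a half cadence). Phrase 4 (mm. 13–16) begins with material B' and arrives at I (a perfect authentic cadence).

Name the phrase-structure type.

contrasting double period

Four phrases in two halves: the first half (mm. 1-8) ends with an imperfect authentic cadence, the second (measures 9-16) with a perfect authentic cadence — a large antecedent–consequent pair, i.e. a double period.
Phrase 3 begins with different material from phrase 1, making it contrasting.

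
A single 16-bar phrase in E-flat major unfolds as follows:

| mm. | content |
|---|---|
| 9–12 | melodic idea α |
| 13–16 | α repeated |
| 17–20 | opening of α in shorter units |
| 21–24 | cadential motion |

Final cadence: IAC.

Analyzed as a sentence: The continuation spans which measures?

measures 17–24

After the presentation (bars 9–16), the continuation covers the fragmentation through the cadence: bars 17-24.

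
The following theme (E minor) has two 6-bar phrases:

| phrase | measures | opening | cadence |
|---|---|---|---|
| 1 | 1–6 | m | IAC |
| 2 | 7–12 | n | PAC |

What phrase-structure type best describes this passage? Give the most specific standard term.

contrasting period

Phrase 1 ends with an imperfect authentic cadence (weaker) and phrase 2 with a perfect authentic cadence (stronger): antecedent + consequent = a period.
The two phrases open with different material (m / n), so the period is contrasting.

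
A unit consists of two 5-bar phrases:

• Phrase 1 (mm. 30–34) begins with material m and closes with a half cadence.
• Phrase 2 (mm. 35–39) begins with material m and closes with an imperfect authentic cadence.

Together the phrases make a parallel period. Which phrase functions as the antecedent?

phrase 1

The phrase ending with the weaker cadence (half cadence) is the antecedent; the one ending more conclusively (imperfect authentic cadence) is the consequent. The antecedent is phrase 1.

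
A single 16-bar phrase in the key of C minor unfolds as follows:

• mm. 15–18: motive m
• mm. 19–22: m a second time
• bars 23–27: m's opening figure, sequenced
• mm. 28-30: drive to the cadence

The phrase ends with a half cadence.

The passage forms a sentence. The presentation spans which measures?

measures 15–22

The presentation of a sentence is the basic idea (bars 15-18) plus its repetition (bars 19–22); the presentation is therefore measures 15–22.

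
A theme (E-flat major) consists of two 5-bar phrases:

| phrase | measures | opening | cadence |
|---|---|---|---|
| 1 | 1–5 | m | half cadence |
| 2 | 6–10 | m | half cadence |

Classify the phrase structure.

Both phrases have the same opening (m) and the same cadence (half cadence): the second is a restatement, not a consequent, so this is a repeated phrase rather than a period.

repeated phrase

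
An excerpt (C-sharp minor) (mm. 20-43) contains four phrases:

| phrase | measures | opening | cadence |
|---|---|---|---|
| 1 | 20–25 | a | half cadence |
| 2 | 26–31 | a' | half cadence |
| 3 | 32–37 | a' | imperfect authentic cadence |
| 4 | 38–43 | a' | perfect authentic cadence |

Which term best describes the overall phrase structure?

Four phrases in two halves: the first half (mm. 20-31) ends with a half cadence, the second (measures 32–43) with a perfect authentic cadence — a large antecedent–consequent pair, i.e. a double period.
Phrase 3 begins with the same material as phrase 1, making it parallel.

parallel double period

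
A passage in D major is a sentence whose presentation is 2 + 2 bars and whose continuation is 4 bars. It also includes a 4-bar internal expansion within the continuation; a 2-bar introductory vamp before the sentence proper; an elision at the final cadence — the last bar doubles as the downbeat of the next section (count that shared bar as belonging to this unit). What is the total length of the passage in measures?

Basic sentence: 2 + 2 + 4 = 8 bars.
8 (basic form) + 4 (internal expansion) + 2 (introduction) = 14.
The elision shares a bar with the next section but does not change this unit's count.

14 measures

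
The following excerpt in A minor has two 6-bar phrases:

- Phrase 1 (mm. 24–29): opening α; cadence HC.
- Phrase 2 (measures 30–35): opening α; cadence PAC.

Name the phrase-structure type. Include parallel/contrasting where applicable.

parallel period

Phrase 1 ends with a half cadence (weaker) and phrase 2 with a perfect authentic cadence (stronger): antecedent + consequent = a period.
The two phrases open with the same material (α / α), so the period is parallel.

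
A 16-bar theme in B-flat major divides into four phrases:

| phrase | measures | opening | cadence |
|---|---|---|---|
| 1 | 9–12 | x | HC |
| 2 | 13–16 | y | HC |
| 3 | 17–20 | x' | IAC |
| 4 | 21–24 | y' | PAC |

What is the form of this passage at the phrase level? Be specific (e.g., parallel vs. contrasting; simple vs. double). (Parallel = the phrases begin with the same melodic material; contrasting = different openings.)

parallel double period

Four phrases in two halves: the first half (mm. 9-16) ends with a half cadence, the second (bars 17–24) with a perfect authentic cadence — a large antecedent–consequent pair, i.e. a double period.
Phrase 3 begins with the same material as phrase 1, making it parallel.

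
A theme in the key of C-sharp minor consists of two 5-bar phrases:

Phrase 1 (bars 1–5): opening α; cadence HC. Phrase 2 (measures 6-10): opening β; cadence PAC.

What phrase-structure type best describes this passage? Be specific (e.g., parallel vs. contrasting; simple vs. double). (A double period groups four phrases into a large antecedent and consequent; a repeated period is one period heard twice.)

Phrase 1 ends with a half cadence (weaker) and phrase 2 with a perfect authentic cadence (stronger): antecedent + consequent = a period.
The two phrases open with different material (α / β), so the period is contrasting.

contrasting period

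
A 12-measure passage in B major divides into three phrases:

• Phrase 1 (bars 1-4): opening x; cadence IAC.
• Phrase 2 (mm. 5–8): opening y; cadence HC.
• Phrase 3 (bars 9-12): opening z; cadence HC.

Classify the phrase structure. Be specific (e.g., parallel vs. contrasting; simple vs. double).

The final phrase closes with a half cadence, which is not stronger than the preceding half cadence; the 3 phrases lack an overall antecedent–consequent design and so form a phrase group.

phrase group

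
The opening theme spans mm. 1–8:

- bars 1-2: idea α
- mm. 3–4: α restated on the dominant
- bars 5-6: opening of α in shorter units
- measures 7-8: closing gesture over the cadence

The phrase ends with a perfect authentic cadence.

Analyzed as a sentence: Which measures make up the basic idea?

The presentation of a sentence is the basic idea (mm. 1-2) plus its repetition (mm. 3–4); the basic idea is therefore bars 1–2.

measures 1–2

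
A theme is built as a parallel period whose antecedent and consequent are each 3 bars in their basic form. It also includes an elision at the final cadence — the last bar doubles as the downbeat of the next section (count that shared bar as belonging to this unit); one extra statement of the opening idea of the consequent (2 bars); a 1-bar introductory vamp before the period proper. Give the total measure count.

9 measures

Basic parallel period: 3 + 3 = 6 bars.
6 (basic form) + 2 (extra statement) + 1 (introduction) = 9.
The elision shares a bar with the next section but does not change this unit's count.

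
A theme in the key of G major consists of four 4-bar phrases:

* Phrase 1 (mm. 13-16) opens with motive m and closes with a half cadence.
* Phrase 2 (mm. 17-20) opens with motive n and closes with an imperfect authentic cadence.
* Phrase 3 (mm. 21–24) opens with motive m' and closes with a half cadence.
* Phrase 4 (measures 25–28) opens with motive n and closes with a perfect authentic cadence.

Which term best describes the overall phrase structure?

parallel double period

Four phrases in two halves: the first half (mm. 13-20) ends with an imperfect authentic cadence, the second (bars 21–28) with a perfect authentic cadence — a large antecedent–consequent pair, i.e. a double period.
Phrase 3 begins with the same material as phrase 1, making it parallel.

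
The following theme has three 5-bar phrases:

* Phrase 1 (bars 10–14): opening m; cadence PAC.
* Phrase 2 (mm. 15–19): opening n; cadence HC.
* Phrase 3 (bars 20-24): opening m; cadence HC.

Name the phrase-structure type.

phrase group

The final phrase closes with a half cadence, which is not stronger than the preceding half cadence; the 3 phrases lack an overall antecedent–consequent design and so form a phrase group.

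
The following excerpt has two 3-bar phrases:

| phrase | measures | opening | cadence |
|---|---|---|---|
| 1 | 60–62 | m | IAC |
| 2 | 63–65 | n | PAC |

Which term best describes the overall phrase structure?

Phrase 1 ends with an imperfect authentic cadence (weaker) and phrase 2 with a perfect authentic cadence (stronger): antecedent + consequent = a period.
The two phrases open with different material (m / n), so the period is contrasting.

contrasting period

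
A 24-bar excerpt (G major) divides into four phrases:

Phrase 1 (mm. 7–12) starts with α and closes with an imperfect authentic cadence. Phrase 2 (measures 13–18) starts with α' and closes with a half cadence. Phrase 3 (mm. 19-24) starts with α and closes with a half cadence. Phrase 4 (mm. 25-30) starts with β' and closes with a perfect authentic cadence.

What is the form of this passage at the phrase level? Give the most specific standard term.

parallel double period

Four phrases in two halves: the first half (mm. 7–18) ends with a half cadence, the second (bars 19–30) with a perfect authentic cadence — a large antecedent–consequent pair, i.e. a double period.
Phrase 3 begins with the same material as phrase 1, making it parallel.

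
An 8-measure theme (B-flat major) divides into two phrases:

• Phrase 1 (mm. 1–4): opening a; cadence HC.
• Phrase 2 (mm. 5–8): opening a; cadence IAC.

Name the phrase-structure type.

Phrase 1 ends with a half cadence (weaker) and phrase 2 with an imperfect authentic cadence (stronger): antecedent + consequent = a period.
The two phrases open with the same material (a / a), so the period is parallel.

parallel period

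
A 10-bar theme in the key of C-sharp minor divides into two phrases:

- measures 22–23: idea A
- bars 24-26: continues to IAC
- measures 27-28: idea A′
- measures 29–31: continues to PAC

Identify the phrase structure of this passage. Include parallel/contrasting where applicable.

Phrase 1 ends with an imperfect authentic cadence (weaker) and phrase 2 with a perfect authentic cadence (stronger): antecedent + consequent = a period.
The two phrases open with the same material (A / A′), so the period is parallel.

parallel period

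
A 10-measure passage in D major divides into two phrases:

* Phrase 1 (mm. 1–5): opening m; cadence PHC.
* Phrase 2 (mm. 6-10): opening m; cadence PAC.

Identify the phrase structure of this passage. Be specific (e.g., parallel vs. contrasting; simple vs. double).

Phrase 1 ends with a Phrygian half cadence (weaker) and phrase 2 with a perfect authentic cadence (stronger): antecedent + consequent = a period.
The two phrases open with the same material (m / m), so the period is parallel.

parallel period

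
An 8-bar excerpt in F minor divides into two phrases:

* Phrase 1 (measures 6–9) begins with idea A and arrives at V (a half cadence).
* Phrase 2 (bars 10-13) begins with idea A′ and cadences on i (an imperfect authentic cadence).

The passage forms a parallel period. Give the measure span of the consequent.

The phrase ending with the weaker cadence (half cadence) is the antecedent; the one ending more conclusively (imperfect authentic cadence) is the consequent. The consequent is measures 10–13.

measures 10–13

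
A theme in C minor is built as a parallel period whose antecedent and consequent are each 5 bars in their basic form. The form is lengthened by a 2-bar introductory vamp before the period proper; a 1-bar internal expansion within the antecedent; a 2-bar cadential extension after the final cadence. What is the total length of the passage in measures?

Basic parallel period: 5 + 5 = 10 bars.
10 (basic form) + 2 (introduction) + 1 (internal expansion) + 2 (cadential extension) = 15.

15 measures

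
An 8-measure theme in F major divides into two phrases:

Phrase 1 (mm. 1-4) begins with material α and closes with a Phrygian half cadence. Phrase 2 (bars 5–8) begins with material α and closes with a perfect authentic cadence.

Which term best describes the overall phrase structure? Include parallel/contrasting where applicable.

parallel period

Phrase 1 ends with a Phrygian half cadence (weaker) and phrase 2 with a perfect authentic cadence (stronger): antecedent + consequent = a period.
The two phrases open with the same material (α / α), so the period is parallel.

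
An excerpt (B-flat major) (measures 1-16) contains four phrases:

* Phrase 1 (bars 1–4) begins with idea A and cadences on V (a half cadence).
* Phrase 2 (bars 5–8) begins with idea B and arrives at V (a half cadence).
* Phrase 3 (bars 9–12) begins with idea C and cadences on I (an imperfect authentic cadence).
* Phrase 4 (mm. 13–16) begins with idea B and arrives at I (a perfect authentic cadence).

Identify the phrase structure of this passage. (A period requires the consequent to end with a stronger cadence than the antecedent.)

contrasting double period

Four phrases in two halves: the first half (mm. 1-8) ends with a half cadence, the second (mm. 9–16) with a perfect authentic cadence — a large antecedent–consequent pair, i.e. a double period.
Phrase 3 begins with different material from phrase 1, making it contrasting.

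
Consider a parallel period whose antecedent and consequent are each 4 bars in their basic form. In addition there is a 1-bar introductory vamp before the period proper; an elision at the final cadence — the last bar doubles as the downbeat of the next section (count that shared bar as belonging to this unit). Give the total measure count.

Basic parallel period: 4 + 4 = 8 bars.
8 (basic form) + 1 (introduction) = 9.
The elision shares a bar with the next section but does not change this unit's count.

9 measures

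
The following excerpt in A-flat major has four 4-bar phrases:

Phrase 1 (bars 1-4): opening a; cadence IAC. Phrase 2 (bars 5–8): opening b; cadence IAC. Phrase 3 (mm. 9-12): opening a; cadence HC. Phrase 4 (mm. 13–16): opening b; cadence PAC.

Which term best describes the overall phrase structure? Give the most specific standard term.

Four phrases in two halves: the first half (measures 1–8) ends with an imperfect authentic cadence, the second (mm. 9-16) with a perfect authentic cadence — a large antecedent–consequent pair, i.e. a double period.
Phrase 3 begins with the same material as phrase 1, making it parallel.

parallel double period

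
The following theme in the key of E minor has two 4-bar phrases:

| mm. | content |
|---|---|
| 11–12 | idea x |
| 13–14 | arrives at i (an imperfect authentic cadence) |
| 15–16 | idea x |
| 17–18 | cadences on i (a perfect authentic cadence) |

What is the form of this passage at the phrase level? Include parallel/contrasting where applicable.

parallel period

Phrase 1 ends with an imperfect authentic cadence (weaker) and phrase 2 with a perfect authentic cadence (stronger): antecedent + consequent = a period.
The two phrases open with the same material (x / x), so the period is parallel.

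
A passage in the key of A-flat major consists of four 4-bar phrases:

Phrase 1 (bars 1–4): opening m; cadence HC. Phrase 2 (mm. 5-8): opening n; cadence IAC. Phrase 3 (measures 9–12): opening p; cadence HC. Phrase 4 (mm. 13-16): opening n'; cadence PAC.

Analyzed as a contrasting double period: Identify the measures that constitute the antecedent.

In a double period the four phrases pair into a large antecedent (phrases 1–2, ending imperfect authentic cadence) and a large consequent (phrases 3–4, ending perfect authentic cadence). The antecedent spans bars 1-8.

measures 1–8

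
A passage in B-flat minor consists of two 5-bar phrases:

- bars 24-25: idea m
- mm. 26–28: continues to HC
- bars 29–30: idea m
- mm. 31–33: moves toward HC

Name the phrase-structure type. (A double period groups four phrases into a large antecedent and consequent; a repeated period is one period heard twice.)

Both phrases have the same opening (m) and the same cadence (half cadence): the second is a restatement, not a consequent, so this is a repeated phrase rather than a period.

repeated phrase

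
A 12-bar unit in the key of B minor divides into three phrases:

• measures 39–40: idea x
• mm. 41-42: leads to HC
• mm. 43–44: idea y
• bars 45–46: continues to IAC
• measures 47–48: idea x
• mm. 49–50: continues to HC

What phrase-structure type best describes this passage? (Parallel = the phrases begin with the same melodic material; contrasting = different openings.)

The final phrase closes with a half cadence, which is not stronger than the preceding imperfect authentic cadence; the 3 phrases lack an overall antecedent–consequent design and so form a phrase group.

phrase group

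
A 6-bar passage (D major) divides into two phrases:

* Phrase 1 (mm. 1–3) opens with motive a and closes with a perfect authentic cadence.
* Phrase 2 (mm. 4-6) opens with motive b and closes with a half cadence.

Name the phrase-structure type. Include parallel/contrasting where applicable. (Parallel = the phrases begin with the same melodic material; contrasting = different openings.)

phrase group

The second phrase closes with a half cadence, which is not stronger than the first phrase's perfect authentic cadence; without a weak→strong cadential pair there is no antecedent–consequent relationship, so this is a phrase group rather than a period.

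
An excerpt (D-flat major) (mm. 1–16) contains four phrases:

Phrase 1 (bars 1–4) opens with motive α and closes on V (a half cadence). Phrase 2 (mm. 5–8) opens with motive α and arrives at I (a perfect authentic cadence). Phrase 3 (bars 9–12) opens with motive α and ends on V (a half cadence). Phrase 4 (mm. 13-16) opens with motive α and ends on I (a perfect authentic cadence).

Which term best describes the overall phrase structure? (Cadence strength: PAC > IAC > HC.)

repeated period

The cadence pattern HC–PAC–HC–PAC is weak–strong twice, and phrases 3–4 restate phrases 1–2: a period heard twice, not a double period (which would end weakly at phrase 2).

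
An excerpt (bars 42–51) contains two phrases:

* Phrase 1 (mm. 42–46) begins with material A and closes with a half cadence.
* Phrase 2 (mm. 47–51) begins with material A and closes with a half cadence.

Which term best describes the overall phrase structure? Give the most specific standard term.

Both phrases have the same opening (A) and the same cadence (half cadence): the second is a restatement, not a consequent, so this is a repeated phrase rather than a period.

repeated phrase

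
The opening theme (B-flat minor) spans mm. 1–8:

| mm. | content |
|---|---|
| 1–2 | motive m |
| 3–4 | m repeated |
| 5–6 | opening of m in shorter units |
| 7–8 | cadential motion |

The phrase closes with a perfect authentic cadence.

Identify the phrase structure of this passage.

Basic idea (mm. 1–2) + its repetition (measures 3-4) form the presentation; fragmentation and cadence (bars 5–8) form the continuation — the 8-bar whole is a sentence.

sentence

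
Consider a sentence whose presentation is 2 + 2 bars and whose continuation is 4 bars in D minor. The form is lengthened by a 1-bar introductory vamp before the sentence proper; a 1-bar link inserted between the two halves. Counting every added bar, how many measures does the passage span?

10 measures

Basic sentence: 2 + 2 + 4 = 8 bars.
8 (basic form) + 1 (introduction) + 1 (link) = 10.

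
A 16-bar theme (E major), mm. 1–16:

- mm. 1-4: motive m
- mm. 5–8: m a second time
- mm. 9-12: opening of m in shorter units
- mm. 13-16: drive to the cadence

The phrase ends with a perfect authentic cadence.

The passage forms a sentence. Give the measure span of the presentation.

The presentation of a sentence is the basic idea (mm. 1–4) plus its repetition (mm. 5-8); the presentation is therefore bars 1–8.

measures 1–8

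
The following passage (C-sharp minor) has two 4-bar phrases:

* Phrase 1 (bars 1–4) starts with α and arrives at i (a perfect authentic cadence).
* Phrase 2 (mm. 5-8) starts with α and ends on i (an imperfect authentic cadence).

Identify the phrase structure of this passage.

phrase group

The second phrase closes with an imperfect authentic cadence, which is not stronger than the first phrase's perfect authentic cadence; without a weak→strong cadential pair there is no antecedent–consequent relationship, so this is a phrase group rather than a period.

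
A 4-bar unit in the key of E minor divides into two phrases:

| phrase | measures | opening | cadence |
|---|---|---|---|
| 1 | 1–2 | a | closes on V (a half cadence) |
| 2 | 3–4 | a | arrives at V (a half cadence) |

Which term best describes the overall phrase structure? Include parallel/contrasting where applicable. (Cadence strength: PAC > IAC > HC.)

repeated phrase

Both phrases have the same opening (a) and the same cadence (half cadence): the second is a restatement, not a consequent, so this is a repeated phrase rather than a period.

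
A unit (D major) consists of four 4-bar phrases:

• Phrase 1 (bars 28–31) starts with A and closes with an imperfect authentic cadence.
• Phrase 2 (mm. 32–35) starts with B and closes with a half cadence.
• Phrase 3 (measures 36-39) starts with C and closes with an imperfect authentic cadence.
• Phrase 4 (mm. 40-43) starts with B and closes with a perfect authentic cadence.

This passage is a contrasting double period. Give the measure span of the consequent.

In a double period the four phrases pair into a large antecedent (phrases 1–2, ending half cadence) and a large consequent (phrases 3–4, ending perfect authentic cadence). The consequent spans measures 36–43.

measures 36–43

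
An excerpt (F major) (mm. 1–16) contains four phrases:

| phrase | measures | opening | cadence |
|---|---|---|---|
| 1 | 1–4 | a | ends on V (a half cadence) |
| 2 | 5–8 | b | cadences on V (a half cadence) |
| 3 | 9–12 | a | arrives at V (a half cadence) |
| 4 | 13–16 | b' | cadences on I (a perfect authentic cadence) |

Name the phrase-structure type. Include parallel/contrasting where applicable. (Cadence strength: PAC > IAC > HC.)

parallel double period

Four phrases in two halves: the first half (mm. 1-8) ends with a half cadence, the second (mm. 9–16) with a perfect authentic cadence — a large antecedent–consequent pair, i.e. a double period.
Phrase 3 begins with the same material as phrase 1, making it parallel.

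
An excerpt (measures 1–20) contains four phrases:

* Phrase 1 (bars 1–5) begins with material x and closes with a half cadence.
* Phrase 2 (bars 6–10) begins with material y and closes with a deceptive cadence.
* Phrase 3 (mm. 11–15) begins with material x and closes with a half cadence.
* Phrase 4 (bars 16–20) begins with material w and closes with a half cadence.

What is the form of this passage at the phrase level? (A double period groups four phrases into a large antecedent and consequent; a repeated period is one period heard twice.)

phrase group

Phrase 4 ends with a half cadence, no stronger than phrase 2's deceptive cadence, so the four phrases do not form a double period; nor do phrases 3–4 duplicate 1–2, so it is not a repeated period. With no phrase reaching a conclusive cadence, the passage is a phrase group.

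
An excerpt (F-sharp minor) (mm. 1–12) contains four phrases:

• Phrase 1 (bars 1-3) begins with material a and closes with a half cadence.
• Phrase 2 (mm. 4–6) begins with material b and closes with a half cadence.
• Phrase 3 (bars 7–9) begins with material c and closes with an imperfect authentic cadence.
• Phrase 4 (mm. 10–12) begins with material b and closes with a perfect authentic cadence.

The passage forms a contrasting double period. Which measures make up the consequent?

In a double period the first pair of phrases (ending half cadence) is the large antecedent and the second pair (ending perfect authentic cadence) is the large consequent; the consequent is measures 7–12.

measures 7–12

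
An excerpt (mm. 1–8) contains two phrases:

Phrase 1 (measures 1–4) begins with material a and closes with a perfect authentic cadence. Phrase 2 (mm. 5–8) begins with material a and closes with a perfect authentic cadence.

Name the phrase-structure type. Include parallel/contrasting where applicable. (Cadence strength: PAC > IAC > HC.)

repeated phrase

Both phrases have the same opening (a) and the same cadence (perfect authentic cadence): the second is a restatement, not a consequent, so this is a repeated phrase rather than a period.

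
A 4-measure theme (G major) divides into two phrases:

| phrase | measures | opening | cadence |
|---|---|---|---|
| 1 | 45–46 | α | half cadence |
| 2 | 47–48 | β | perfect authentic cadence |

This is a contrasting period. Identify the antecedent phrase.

The phrase ending with the weaker cadence (half cadence) is the antecedent; the one ending more conclusively (perfect authentic cadence) is the consequent. The antecedent is phrase 1.

phrase 1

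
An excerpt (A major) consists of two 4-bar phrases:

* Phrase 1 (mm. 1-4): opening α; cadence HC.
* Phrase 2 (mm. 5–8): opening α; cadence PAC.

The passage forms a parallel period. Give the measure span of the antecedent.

The phrase ending with the weaker cadence (half cadence) is the antecedent; the one ending more conclusively (perfect authentic cadence) is the consequent. The antecedent is measures 1–4.

measures 1–4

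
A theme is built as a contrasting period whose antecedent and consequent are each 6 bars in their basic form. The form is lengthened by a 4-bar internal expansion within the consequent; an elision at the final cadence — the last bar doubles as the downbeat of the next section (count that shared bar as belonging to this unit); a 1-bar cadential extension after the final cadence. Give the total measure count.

17 measures

Basic contrasting period: 6 + 6 = 12 bars.
12 (basic form) + 4 (internal expansion) + 1 (cadential extension) = 17.
The elision shares a bar with the next section but does not change this unit's count.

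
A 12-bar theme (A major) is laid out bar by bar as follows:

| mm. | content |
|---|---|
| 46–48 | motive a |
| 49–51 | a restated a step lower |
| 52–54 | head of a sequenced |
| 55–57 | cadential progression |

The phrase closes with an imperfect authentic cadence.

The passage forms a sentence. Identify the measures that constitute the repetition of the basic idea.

measures 49–51

The presentation of a sentence is the basic idea (mm. 46–48) plus its repetition (mm. 49–51); the repetition of the basic idea is therefore bars 49–51.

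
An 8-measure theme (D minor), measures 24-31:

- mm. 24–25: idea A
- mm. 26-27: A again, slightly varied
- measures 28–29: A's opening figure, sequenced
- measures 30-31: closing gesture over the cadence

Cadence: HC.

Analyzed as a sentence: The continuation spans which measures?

measures 28–31

After the presentation (bars 24–27), the continuation covers the fragmentation through the cadence: measures 28-31.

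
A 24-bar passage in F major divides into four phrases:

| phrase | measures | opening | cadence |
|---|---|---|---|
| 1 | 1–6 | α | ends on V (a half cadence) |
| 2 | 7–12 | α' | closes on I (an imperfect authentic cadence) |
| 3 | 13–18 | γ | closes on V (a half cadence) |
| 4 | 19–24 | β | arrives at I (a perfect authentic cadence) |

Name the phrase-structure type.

Four phrases in two halves: the first half (mm. 1-12) ends with an imperfect authentic cadence, the second (measures 13-24) with a perfect authentic cadence — a large antecedent–consequent pair, i.e. a double period.
Phrase 3 begins with different material from phrase 1, making it contrasting.

contrasting double period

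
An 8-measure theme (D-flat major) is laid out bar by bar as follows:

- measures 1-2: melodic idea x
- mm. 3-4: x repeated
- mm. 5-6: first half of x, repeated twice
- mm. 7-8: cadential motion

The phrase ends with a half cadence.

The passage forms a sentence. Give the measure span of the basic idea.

measures 1–2

The presentation of a sentence is the basic idea (mm. 1–2) plus its repetition (mm. 3–4); the basic idea is therefore mm. 1–2.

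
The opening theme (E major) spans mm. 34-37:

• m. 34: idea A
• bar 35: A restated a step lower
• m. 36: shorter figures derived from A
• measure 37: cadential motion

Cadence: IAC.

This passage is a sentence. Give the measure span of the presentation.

measures 34–35

The presentation of a sentence is the basic idea (m. 34) plus its repetition (measure 35); the presentation is therefore mm. 34-35.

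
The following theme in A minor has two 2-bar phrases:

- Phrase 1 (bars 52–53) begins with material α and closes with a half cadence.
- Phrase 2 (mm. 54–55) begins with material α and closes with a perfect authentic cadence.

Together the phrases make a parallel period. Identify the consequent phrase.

The phrase ending with the weaker cadence (half cadence) is the antecedent; the one ending more conclusively (perfect authentic cadence) is the consequent. The consequent is phrase 2.

phrase 2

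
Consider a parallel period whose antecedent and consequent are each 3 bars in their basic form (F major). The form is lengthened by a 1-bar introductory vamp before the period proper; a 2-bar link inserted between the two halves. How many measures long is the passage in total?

9 measures

Basic parallel period: 3 + 3 = 6 bars.
6 (basic form) + 1 (introduction) + 2 (link) = 9.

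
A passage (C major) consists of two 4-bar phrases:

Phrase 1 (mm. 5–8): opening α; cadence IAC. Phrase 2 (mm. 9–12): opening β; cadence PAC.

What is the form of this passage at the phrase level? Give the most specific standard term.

Phrase 1 ends with an imperfect authentic cadence (weaker) and phrase 2 with a perfect authentic cadence (stronger): antecedent + consequent = a period.
The two phrases open with different material (α / β), so the period is contrasting.

contrasting period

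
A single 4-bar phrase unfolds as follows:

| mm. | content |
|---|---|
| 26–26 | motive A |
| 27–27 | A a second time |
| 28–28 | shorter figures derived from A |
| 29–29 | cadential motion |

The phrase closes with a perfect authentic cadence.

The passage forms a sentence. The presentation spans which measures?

The presentation of a sentence is the basic idea (m. 26) plus its repetition (m. 27); the presentation is therefore measures 26-27.

measures 26–27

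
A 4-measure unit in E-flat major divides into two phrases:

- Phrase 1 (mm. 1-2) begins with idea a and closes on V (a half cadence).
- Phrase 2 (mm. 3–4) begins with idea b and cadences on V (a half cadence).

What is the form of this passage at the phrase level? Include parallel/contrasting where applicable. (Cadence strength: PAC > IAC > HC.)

The second phrase closes with a half cadence, which is not stronger than the first phrase's half cadence; without a weak→strong cadential pair there is no antecedent–consequent relationship, so this is a phrase group rather than a period.

phrase group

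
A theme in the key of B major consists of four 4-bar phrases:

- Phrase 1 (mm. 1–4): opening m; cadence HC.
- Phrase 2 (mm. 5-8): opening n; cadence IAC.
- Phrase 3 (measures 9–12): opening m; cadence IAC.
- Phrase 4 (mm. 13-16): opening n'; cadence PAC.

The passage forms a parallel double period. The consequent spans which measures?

measures 9–16

In a double period the four phrases pair into a large antecedent (phrases 1–2, ending imperfect authentic cadence) and a large consequent (phrases 3–4, ending perfect authentic cadence). The consequent spans bars 9–16.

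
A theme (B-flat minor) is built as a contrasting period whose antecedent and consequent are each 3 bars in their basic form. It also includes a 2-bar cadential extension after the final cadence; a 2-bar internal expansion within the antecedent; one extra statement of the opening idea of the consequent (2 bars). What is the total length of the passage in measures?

Basic contrasting period: 3 + 3 = 6 bars.
6 (basic form) + 2 (cadential extension) + 2 (internal expansion) + 2 (extra statement) = 12.

12 measures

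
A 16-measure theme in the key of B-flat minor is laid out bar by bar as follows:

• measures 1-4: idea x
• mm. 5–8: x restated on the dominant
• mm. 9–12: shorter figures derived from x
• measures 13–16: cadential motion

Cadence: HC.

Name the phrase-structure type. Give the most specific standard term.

sentence

Basic idea (mm. 1-4) + its repetition (measures 5–8) form the presentation; fragmentation and cadence (measures 9–16) form the continuation — the 16-bar whole is a sentence.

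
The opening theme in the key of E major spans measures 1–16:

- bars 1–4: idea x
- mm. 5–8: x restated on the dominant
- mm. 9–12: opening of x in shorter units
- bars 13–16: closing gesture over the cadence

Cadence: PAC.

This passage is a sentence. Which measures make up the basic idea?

The presentation of a sentence is the basic idea (bars 1–4) plus its repetition (mm. 5–8); the basic idea is therefore measures 1–4.

measures 1–4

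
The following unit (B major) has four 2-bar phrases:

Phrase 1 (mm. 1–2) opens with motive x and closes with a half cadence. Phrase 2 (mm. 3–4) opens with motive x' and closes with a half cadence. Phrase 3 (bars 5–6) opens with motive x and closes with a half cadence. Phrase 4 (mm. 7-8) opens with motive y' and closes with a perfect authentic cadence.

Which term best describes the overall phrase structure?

parallel double period

Four phrases in two halves: the first half (measures 1-4) ends with a half cadence, the second (measures 5-8) with a perfect authentic cadence — a large antecedent–consequent pair, i.e. a double period.
Phrase 3 begins with the same material as phrase 1, making it parallel.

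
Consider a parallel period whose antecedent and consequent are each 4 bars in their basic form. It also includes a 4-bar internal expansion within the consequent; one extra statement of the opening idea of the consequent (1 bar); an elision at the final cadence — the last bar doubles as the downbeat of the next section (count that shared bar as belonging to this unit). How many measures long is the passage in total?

Basic parallel period: 4 + 4 = 8 bars.
8 (basic form) + 4 (internal expansion) + 1 (extra statement) = 13.
The elision shares a bar with the next section but does not change this unit's count.

13 measures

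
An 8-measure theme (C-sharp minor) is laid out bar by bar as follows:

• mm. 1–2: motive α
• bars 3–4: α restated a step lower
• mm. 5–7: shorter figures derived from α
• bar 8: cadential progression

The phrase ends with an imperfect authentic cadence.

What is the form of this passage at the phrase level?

Basic idea (mm. 1–2) + its repetition (mm. 3–4) form the presentation; fragmentation and cadence (measures 5–8) form the continuation — the 8-bar whole is a sentence.

sentence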